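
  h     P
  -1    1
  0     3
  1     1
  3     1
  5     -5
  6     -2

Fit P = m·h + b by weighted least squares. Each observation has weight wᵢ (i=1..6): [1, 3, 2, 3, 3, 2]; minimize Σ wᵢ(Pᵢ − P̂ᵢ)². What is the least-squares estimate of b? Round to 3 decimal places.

Normal-equation sums: Σwᵢ·h·h = 177, Σwᵢ·h = 37, Σwᵢ·1 = 14.
Moment sums: Σwᵢ·h·P = -89, Σwᵢ·P = -4.
Determinant 177·14 − 37² = 1109.
m = ((-89)·14 − 37·(-4))/1109 = -1098/1109; b = (177·(-4) − 37·(-89))/1109 = 2585/1109.

b = 2.331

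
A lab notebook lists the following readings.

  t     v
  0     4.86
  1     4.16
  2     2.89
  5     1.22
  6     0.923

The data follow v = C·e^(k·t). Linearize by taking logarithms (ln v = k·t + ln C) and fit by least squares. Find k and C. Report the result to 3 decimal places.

k = -0.286, C = 5.143

Taking logs, ln v = k·t + ln C, so regress ln v on t.
Sums: Σt = 14.0000, Σ(t)² = 66.0000, Σln v = 4.1865, Σt·ln v = 4.0615.
Normal system: [[66.0000, 14.0000]; [14.0000, 5]]·[k, ln C]ᵀ = [4.0615, 4.1865]ᵀ.
Δ = 66.0000·5 − (14.0000)² = 134.0000; k = (4.0615·5 − 14.0000·4.1865)/134.0000 = -0.28585, ln C = (66.0000·4.1865 − 14.0000·4.0615)/134.0000 = 1.63769, so C = exp(1.63769) = 5.14325.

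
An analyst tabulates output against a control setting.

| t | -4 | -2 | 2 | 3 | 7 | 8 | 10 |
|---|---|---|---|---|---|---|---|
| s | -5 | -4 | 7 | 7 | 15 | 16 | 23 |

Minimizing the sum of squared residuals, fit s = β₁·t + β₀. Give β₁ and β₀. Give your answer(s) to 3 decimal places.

Sums needed: Σt·t = 246, Σt = 24, Σ1 = 7.
Right-hand side: Σt·s = 526, Σs = 59.
Δ = 246·7 − 24² = 1146.
β₁ = (526·7 − 24·59)/1146 = 1133/573; β₀ = (246·59 − 24·526)/1146 = 315/191.

β₁ = 1.977, β₀ = 1.649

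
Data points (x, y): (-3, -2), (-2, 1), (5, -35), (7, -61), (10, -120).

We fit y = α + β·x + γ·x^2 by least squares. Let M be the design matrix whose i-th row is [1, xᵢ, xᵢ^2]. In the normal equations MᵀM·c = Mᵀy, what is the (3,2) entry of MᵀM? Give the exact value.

1433

Row 3 ↔ basis x^2, column 2 ↔ basis x, so (MᵀM)_{3,2} = Σᵢ (x^2)·(x) = (9)·(-3) + (4)·(-2) + (25)·(5) + (49)·(7) + (100)·(10) = 1433.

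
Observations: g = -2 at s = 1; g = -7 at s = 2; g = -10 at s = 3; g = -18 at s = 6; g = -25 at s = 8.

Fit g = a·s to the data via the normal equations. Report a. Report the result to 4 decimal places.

MᵀM·[a]ᵀ = Mᵀg reads: 114·a = -354.
(Σs·s = 114, Σs·g = -354.)
Hence a = -354 / 114 ≈ -3.10526.

a = -3.1053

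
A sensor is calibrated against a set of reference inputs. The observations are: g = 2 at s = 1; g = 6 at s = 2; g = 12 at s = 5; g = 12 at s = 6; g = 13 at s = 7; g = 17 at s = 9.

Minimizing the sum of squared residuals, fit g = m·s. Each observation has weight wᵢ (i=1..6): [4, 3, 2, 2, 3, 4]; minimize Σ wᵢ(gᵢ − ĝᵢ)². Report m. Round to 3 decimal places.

m = 1.959

Setting ∂/∂m … = 0 gives: 609·m = 1193.
(Σwᵢ·s·s = 609, Σwᵢ·s·g = 1193.)
Hence m = 1193 / 609 ≈ 1.95895.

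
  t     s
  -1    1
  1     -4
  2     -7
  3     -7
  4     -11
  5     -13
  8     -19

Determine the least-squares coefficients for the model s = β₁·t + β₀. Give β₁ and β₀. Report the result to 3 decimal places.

Setting ∂/∂β₁ … = 0 gives: 120·β₁ + 22·β₀ = -301;  22·β₁ + 7·β₀ = -60.
Δ = 120·7 − 22² = 356.
β₁ = ((-301)·7 − 22·(-60))/356 = -787/356; β₀ = (120·(-60) − 22·(-301))/356 = -289/178.

β₁ = -2.211, β₀ = -1.624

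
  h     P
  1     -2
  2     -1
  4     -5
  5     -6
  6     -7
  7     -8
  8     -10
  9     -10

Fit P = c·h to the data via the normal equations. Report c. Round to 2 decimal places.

Forming AᵀA = [[276]] and AᵀP = [-322]ᵀ gives AᵀA·[c]ᵀ = AᵀP.
Hence c = -322 / 276 ≈ -1.16667.

c = -1.17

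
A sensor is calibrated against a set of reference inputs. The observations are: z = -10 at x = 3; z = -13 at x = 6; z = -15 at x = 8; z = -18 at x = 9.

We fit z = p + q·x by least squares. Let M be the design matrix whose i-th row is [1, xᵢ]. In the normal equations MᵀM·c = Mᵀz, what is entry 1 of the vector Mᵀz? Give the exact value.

Entry 1 ↔ basis 1, so (Mᵀz)_{1} = Σᵢ zᵢ = (1)·(-10) + (1)·(-13) + (1)·(-15) + (1)·(-18) = -56.

-56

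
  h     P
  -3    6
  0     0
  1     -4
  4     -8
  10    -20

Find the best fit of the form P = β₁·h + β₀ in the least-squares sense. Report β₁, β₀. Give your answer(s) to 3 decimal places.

β₁ = -1.971, β₀ = -0.469

Forming AᵀA = [[126, 12]; [12, 5]] and AᵀP = [-254, -26]ᵀ gives AᵀA·[β₁, β₀]ᵀ = AᵀP.
det = 126·5 − 12² = 486.
β₁ = ((-254)·5 − 12·(-26))/486 = -479/243; β₀ = (126·(-26) − 12·(-254))/486 = -38/81.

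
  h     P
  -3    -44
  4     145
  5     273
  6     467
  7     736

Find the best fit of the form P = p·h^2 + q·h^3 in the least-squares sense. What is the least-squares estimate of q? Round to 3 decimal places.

q = 1.999

With design matrix M, MᵀM = [[4659, 28489]; [28489, 184755]] and MᵀP = [61625, 397913]ᵀ.
Δ = 4659·184755 − 28489² = 49150424.
p = (61625·184755 − 28489·397913)/49150424 = 24691709/24575212; q = (4659·397913 − 28489·61625)/49150424 = 49121021/24575212.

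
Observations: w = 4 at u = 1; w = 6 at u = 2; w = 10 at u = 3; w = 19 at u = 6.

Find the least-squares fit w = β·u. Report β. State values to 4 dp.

β = 3.2000

With design matrix A, AᵀA = [[50]] and Aᵀw = [160]ᵀ.
Hence β = 160 / 50 ≈ 3.2.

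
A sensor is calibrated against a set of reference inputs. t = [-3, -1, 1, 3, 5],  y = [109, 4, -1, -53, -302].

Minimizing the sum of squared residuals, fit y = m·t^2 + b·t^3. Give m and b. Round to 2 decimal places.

m = 3.05, b = -3.02

Normal-equation sums: Σt^2·t^2 = 789, Σt^2·t^3 = 3125, Σt^3·t^3 = 17085.
And Σt^2·y = -7043, Σt^3·y = -42129.
XᵀX·[m, b]ᵀ = Xᵀy becomes [[789, 3125]; [3125, 17085]]·[m, b]ᵀ = [-7043, -42129]ᵀ.
Eliminating b: 17085·(row 1) − 3125·(row 2) gives 3714440·m = 17085·(-7043) − 3125·(-42129) = 11323470, so m = 1132347/371444.
Then b = ((-42129) − 3125·(1132347/371444))/17085 = -5615203/1857220.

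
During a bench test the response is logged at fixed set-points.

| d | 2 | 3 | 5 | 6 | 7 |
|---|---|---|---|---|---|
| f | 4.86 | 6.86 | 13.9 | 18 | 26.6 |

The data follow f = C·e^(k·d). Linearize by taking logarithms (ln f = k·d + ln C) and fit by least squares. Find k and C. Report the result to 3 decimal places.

Taking logs, ln f = k·d + ln C, so regress ln f on d.
Sums: Σd = 23.0000, Σ(d)² = 123.0000, Σln f = 12.3099, Σd·ln f = 62.4073.
Normal system: [[123.0000, 23.0000]; [23.0000, 5]]·[k, ln C]ᵀ = [62.4073, 12.3099]ᵀ.
Δ = 123.0000·5 − (23.0000)² = 86.0000; k = (62.4073·5 − 23.0000·12.3099)/86.0000 = 0.33614, ln C = (123.0000·12.3099 − 23.0000·62.4073)/86.0000 = 0.91573, so C = exp(0.91573) = 2.49861.

k = 0.336, C = 2.499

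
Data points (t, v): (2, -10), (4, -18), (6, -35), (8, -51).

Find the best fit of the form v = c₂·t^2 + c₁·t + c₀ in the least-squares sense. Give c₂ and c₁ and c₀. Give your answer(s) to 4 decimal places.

Setting ∂/∂c₂ … = 0 gives: 5664·c₂ + 800·c₁ + 120·c₀ = -4852;  800·c₂ + 120·c₁ + 20·c₀ = -710;  120·c₂ + 20·c₁ + 4·c₀ = -114.
Row-reducing yields c₂ = -1/2, c₁ = -2, c₀ = -7/2.

c₂ = -0.5000, c₁ = -2.0000, c₀ = -3.5000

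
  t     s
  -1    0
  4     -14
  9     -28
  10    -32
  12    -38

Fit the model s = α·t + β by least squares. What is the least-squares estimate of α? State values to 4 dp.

The normal equations are: 342·α + 34·β = -1084;  34·α + 5·β = -112.
(Σt·t = 342, Σt = 34, Σ1 = 5, Σt·s = -1084, Σs = -112.)
Eliminating β: 5·(row 1) − 34·(row 2) gives 554·α = 5·(-1084) − 34·(-112) = -1612, so α = -806/277.
Then β = ((-112) − 34·(-806/277))/5 = -724/277.

α = -2.9097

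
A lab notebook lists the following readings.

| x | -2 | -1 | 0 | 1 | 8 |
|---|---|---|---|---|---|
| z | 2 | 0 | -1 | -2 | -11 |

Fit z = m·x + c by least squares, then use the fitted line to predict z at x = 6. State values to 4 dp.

ẑ = -8.4841

The normal system MᵀM·[m, c]ᵀ = Mᵀz is [[70, 6]; [6, 5]]·[m, c]ᵀ = [-94, -12]ᵀ.
Determinant 70·5 − 6² = 314.
m = ((-94)·5 − 6·(-12))/314 = -199/157; c = (70·(-12) − 6·(-94))/314 = -138/157.
At x = 6: ẑ = (-199/157)·(6) + (-138/157)·(1) = -1332/157.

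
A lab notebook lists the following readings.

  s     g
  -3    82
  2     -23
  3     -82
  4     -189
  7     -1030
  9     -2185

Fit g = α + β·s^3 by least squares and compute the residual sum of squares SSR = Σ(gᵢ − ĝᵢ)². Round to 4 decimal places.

SSR = 12.6165

The normal system MᵀM·[α, β]ᵀ = Mᵀg is [[6, 1144]; [1144, 654708]]·[α, β]ᵀ = [-3427, -1962863]ᵀ.
Determinant 6·654708 − 1144² = 2619512.
α = ((-3427)·654708 − 1144·(-1962863))/2619512 = 457739/654878; β = (6·(-1962863) − 1144·(-3427))/2619512 = -3928345/1309756.
Residuals: 419199/1309756, 193447/654878, -2250155/1309756, 1477359/654878, -2541823/1309756, 1031167/1309756; SSR = 16524559/1309756.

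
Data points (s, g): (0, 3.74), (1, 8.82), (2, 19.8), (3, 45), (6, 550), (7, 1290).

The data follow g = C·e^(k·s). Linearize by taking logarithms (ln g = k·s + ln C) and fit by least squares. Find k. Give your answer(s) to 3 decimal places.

k = 0.832

With ln gᵢ as the transformed response and sᵢ as the regressor:
Σs = 19.0000, Σ(s)² = 99.0000, Σln g = 23.7608, Σs·ln g = 107.5647.
Equations: 99.0000·k + 19.0000·ln C = 107.5647;  19.0000·k + 6·ln C = 23.7608.
Δ = 99.0000·6 − (19.0000)² = 233.0000; k = (107.5647·6 − 19.0000·23.7608)/233.0000 = 0.83233, ln C = (99.0000·23.7608 − 19.0000·107.5647)/233.0000 = 1.32441.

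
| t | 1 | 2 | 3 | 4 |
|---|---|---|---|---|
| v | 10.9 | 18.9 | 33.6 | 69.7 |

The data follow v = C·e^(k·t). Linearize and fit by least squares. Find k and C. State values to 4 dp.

k = 0.6142, C = 5.6760

Linearized form: ln v = k·t + ln C. From the 4 transformed points,
Σt = 10.0000, Σ(t)² = 30.0000, Σln v = 13.0867, Σt·ln v = 35.7875.
Normal system: [[30.0000, 10.0000]; [10.0000, 4]]·[k, ln C]ᵀ = [35.7875, 13.0867]ᵀ.
Δ = 30.0000·4 − (10.0000)² = 20.0000; k = (35.7875·4 − 10.0000·13.0867)/20.0000 = 0.61417, ln C = (30.0000·13.0867 − 10.0000·35.7875)/20.0000 = 1.73624, so C = exp(1.73624) = 5.67598.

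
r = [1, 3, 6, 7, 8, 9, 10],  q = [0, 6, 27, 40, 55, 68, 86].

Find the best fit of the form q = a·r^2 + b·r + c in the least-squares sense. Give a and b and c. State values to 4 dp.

Compute the Gram sums: Σr^2·r^2 = 24436, Σr^2·r = 2828, Σr^2 = 340, Σr·r = 340, Σr = 44, Σ1 = 7.
For Mᵀq: Σr^2·q = 20614, Σr·q = 2372, Σq = 282.
Inverting the 3×3 Gram matrix, [a, b, c]ᵀ = [7177/7344, -8767/7344, 148/459]ᵀ.

a = 0.9773, b = -1.1938, c = 0.3224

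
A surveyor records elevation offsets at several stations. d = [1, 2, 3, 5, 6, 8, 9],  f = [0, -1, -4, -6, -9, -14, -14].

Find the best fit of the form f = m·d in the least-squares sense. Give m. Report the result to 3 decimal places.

m = -1.527

From the data, Σd·d = 220.
For Mᵀf: Σd·f = -336.
So MᵀM·[m]ᵀ = Mᵀf: [[220]]·[m]ᵀ = [-336]ᵀ.
Hence m = -336 / 220 ≈ -1.52727.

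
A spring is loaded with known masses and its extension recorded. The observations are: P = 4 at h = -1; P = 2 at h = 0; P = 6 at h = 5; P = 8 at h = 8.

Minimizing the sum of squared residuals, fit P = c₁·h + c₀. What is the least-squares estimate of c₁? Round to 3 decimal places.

From the data, Σh·h = 90, Σh = 12, Σ1 = 4.
For XᵀP: Σh·P = 90, ΣP = 20.
Δ = 90·4 − 12² = 216.
c₁ = (90·4 − 12·20)/216 = 5/9; c₀ = (90·20 − 12·90)/216 = 10/3.

c₁ = 0.556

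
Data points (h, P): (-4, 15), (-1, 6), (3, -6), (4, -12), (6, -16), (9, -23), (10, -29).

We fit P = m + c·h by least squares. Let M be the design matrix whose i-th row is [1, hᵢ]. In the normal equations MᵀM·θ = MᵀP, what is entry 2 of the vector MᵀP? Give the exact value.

Entry 2 ↔ basis h, so (MᵀP)_{2} = Σᵢ (h)·Pᵢ = (-4)·(15) + (-1)·(6) + (3)·(-6) + (4)·(-12) + (6)·(-16) + (9)·(-23) + (10)·(-29) = -725.

-725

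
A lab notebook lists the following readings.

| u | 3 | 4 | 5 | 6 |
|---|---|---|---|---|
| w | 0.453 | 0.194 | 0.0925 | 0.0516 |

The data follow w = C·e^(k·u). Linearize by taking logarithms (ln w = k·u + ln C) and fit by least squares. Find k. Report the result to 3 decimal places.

Let Y = ln w. Fitting Y = k·u + ln C by least squares:
XᵀX = [[86.0000, 18.0000]; [18.0000, 4]], rhs = [-38.6233, -7.7765]ᵀ  (here Σu = 18.0000, Σ(u)² = 86.0000, Σln w = -7.7765, Σu·ln w = -38.6233).
Slope k = (n·Σu·ln w − Σu·Σln w)/(n·Σ(u)² − (Σu)²) = (4·-38.6233 − 18.0000·-7.7765)/20.0000 = -0.72578; ln C = (Σln w − k·Σu)/n = 1.32186.

k = -0.726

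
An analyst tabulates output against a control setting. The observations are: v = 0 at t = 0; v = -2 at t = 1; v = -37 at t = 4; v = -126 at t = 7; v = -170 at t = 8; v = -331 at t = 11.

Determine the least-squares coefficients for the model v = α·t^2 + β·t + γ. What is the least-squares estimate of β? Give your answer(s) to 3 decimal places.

Sums needed: Σt^2·t^2 = 21395, Σt^2·t = 2251, Σt^2 = 251, Σt·t = 251, Σt = 31, Σ1 = 6.
Moment sums: Σt^2·v = -57699, Σt·v = -6033, Σv = -666.
Normal equations: [[21395, 2251, 251]; [2251, 251, 31]; [251, 31, 6]]·[α, β, γ]ᵀ = [-57699, -6033, -666]ᵀ.
Solving the 3×3 system (Gaussian elimination) gives α = -47417/15836, β = 231017/79180, γ = -16128/19795.

β = 2.918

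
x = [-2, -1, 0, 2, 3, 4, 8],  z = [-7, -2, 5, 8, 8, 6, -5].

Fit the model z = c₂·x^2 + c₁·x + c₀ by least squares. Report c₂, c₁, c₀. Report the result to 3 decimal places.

c₂ = -0.559, c₁ = 3.442, c₀ = 2.799

From the data, Σx^2·x^2 = 4466, Σx^2·x = 602, Σx^2 = 98, Σx·x = 98, Σx = 14, Σ1 = 7.
And Σx^2·z = -150, Σx·z = 40, Σz = 13.
Normal equations: [[4466, 602, 98]; [602, 98, 14]; [98, 14, 7]]·[c₂, c₁, c₀]ᵀ = [-150, 40, 13]ᵀ.
Row-reducing yields c₂ = -1033/1848, c₁ = 6361/1848, c₀ = 431/154.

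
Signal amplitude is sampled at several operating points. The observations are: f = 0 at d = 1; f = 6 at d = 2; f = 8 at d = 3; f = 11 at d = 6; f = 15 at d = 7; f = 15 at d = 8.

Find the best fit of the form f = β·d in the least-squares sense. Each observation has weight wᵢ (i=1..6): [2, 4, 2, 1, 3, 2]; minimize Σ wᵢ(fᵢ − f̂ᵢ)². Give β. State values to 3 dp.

β = 2.066

MᵀWM·[β]ᵀ = MᵀWf reads: 347·β = 717.
(Σwᵢ·d·d = 347, Σwᵢ·d·f = 717.)
β = 717/347 = 2.06628.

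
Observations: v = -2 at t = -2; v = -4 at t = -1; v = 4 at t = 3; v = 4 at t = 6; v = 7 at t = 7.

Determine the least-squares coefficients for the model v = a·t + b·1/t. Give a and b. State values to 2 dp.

a = 0.80, b = 2.86

Sums needed: Σt·t = 99, Σt·1/t = 5, Σ1/t·1/t = 1243/882.
Right-hand side: Σt·v = 93, Σ1/t·v = 8.
Normal equations: [[99, 5]; [5, 1243/882]]·[a, b]ᵀ = [93, 8]ᵀ.
Determinant 99·(1243/882) − 5² = 11223/98.
a = (93·(1243/882) − 5·8)/(11223/98) = 26773/33669; b = (99·8 − 5·93)/(11223/98) = 10682/3741.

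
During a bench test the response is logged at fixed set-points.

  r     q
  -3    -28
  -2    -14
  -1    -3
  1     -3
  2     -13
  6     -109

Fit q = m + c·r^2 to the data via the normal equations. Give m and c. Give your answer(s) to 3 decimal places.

Setting ∂/∂m … = 0 gives: 6·m + 55·c = -170;  55·m + 1411·c = -4290.
Eliminating c: 1411·(row 1) − 55·(row 2) gives 5441·m = 1411·(-170) − 55·(-4290) = -3920, so m = -3920/5441.
Then c = ((-4290) − 55·(-3920/5441))/1411 = -16390/5441.

m = -0.720, c = -3.012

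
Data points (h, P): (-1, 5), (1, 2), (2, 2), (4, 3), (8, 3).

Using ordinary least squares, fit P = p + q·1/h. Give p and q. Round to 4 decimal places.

The normal system XᵀX·[p, q]ᵀ = XᵀP is [[5, 7/8]; [7/8, 149/64]]·[p, q]ᵀ = [15, -7/8]ᵀ.
Δ = 5·(149/64) − (7/8)² = 87/8.
p = (15·(149/64) − (7/8)·(-7/8))/(87/8) = 571/174; q = (5·(-7/8) − (7/8)·15)/(87/8) = -140/87.

p = 3.2816, q = -1.6092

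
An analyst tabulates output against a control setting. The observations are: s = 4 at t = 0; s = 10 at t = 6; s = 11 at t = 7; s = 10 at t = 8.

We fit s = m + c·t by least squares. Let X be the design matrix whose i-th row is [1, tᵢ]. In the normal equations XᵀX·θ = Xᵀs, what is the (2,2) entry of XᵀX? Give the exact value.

Row 2 ↔ basis t, column 2 ↔ basis t, so (XᵀX)_{2,2} = Σᵢ (t)·(t) = (0)·(0) + (6)·(6) + (7)·(7) + (8)·(8) = 149.

149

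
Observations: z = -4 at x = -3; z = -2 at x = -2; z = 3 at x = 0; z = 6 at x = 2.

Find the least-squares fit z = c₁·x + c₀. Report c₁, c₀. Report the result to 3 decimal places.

c₁ = 2.051, c₀ = 2.288

The normal system MᵀM·[c₁, c₀]ᵀ = Mᵀz is [[17, -3]; [-3, 4]]·[c₁, c₀]ᵀ = [28, 3]ᵀ.
Δ = 17·4 − (-3)² = 59.
c₁ = (28·4 − (-3)·3)/59 = 121/59; c₀ = (17·3 − (-3)·28)/59 = 135/59.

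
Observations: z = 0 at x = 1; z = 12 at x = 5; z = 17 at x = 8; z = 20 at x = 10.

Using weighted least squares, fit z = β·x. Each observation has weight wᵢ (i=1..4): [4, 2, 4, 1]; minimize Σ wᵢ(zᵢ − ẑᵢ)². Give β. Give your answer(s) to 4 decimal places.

AᵀWA·[β]ᵀ = AᵀWz reads: 410·β = 864.
(Σwᵢ·x·x = 410, Σwᵢ·x·z = 864.)
β = 864/410 = 2.10732.

β = 2.1073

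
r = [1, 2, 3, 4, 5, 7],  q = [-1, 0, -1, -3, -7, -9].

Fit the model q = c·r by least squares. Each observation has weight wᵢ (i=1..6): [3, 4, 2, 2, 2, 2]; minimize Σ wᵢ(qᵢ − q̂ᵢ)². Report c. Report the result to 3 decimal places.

c = -1.055

The normal system XᵀWX·[c]ᵀ = XᵀWq is [[217]]·[c]ᵀ = [-229]ᵀ.
Hence c = -229 / 217 ≈ -1.0553.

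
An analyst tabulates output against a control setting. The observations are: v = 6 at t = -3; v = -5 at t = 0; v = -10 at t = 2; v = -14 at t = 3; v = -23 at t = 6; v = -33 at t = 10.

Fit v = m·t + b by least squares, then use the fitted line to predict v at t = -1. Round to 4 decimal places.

Forming AᵀA = [[158, 18]; [18, 6]] and Aᵀv = [-548, -79]ᵀ gives AᵀA·[m, b]ᵀ = Aᵀv.
Δ = 158·6 − 18² = 624.
m = ((-548)·6 − 18·(-79))/624 = -311/104; b = (158·(-79) − 18·(-548))/624 = -1309/312.
At t = -1: v̂ = (-311/104)·(-1) + (-1309/312)·(1) = -47/39.

v̂ = -1.2051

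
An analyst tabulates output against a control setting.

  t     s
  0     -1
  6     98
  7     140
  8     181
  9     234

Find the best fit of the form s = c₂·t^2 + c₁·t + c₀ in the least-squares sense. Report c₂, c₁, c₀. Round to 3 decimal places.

The normal system XᵀX·[c₂, c₁, c₀]ᵀ = Xᵀs is [[14354, 1800, 230]; [1800, 230, 30]; [230, 30, 5]]·[c₂, c₁, c₀]ᵀ = [40926, 5122, 652]ᵀ.
Solving the 3×3 system (Gaussian elimination) gives c₂ = 385/123, c₁ = -429/205, c₀ = -632/615.

c₂ = 3.130, c₁ = -2.093, c₀ = -1.028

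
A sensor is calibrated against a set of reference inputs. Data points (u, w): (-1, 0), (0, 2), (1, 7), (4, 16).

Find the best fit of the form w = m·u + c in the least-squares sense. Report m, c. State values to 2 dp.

m = 3.29, c = 2.96

Normal-equation sums: Σu·u = 18, Σu = 4, Σ1 = 4.
And Σu·w = 71, Σw = 25.
Normal equations: [[18, 4]; [4, 4]]·[m, c]ᵀ = [71, 25]ᵀ.
det = 18·4 − 4² = 56.
m = (71·4 − 4·25)/56 = 23/7; c = (18·25 − 4·71)/56 = 83/28.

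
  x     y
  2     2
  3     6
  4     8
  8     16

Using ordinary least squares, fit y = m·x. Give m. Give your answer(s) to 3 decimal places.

m = 1.957

AᵀA·[m]ᵀ = Aᵀy reads: 93·m = 182.
(Σx·x = 93, Σx·y = 182.)
Hence m = 182 / 93 ≈ 1.95699.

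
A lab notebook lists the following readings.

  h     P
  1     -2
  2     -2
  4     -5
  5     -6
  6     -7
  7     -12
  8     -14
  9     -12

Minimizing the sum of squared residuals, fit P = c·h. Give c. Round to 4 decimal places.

The normal system MᵀM·[c]ᵀ = MᵀP is [[276]]·[c]ᵀ = [-402]ᵀ.
c = (-402)/276 = -1.45652.

c = -1.4565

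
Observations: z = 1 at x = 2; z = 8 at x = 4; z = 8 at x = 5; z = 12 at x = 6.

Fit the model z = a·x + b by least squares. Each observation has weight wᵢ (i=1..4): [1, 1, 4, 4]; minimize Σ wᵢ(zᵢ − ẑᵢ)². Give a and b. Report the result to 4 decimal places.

The normal equations are: 264·a + 50·b = 482;  50·a + 10·b = 89.
(Σwᵢ·x·x = 264, Σwᵢ·x = 50, Σwᵢ·1 = 10, Σwᵢ·x·z = 482, Σwᵢ·z = 89.)
Δ = 264·10 − 50² = 140.
a = (482·10 − 50·89)/140 = 37/14; b = (264·89 − 50·482)/140 = -151/35.

a = 2.6429, b = -4.3143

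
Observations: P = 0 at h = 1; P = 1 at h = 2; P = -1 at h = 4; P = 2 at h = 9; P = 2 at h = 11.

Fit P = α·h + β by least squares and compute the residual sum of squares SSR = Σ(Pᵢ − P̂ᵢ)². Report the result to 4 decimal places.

Forming MᵀM = [[223, 27]; [27, 5]] and MᵀP = [38, 4]ᵀ gives MᵀM·[α, β]ᵀ = MᵀP.
det = 223·5 − 27² = 386.
α = (38·5 − 27·4)/386 = 41/193; β = (223·4 − 27·38)/386 = -67/193.
Residuals: 26/193, 178/193, -290/193, 84/193, 2/193; SSR = 640/193.

SSR = 3.3161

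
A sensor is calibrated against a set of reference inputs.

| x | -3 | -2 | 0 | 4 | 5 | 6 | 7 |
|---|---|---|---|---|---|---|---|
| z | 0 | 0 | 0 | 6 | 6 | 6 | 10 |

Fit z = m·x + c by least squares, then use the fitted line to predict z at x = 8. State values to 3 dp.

Compute the Gram sums: Σx·x = 139, Σx = 17, Σ1 = 7.
And Σx·z = 160, Σz = 28.
MᵀM·[m, c]ᵀ = Mᵀz becomes [[139, 17]; [17, 7]]·[m, c]ᵀ = [160, 28]ᵀ.
det = 139·7 − 17² = 684.
m = (160·7 − 17·28)/684 = 161/171; c = (139·28 − 17·160)/684 = 293/171.
At x = 8: ẑ = (161/171)·(8) + (293/171)·(1) = 527/57.

ẑ = 9.246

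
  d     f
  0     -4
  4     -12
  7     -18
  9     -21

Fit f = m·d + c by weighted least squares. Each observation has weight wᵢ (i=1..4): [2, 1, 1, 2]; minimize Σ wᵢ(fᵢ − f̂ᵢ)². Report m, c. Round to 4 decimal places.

m = -1.9040, c = -4.1305

Entries of MᵀWM: Σwᵢ·d·d = 227, Σwᵢ·d = 29, Σwᵢ·1 = 6.
And Σwᵢ·d·f = -552, Σwᵢ·f = -80.
Eliminating c: 6·(row 1) − 29·(row 2) gives 521·m = 6·(-552) − 29·(-80) = -992, so m = -992/521.
Then c = ((-80) − 29·(-992/521))/6 = -2152/521.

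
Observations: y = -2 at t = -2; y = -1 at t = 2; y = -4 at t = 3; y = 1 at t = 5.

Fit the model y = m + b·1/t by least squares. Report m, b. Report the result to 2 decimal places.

From the data, Σ1 = 4, Σ1/t = 8/15, Σ1/t·1/t = 293/450.
Right-hand side: Σy = -6, Σ1/t·y = -19/30.
Δ = 4·(293/450) − (8/15)² = 58/25.
m = ((-6)·(293/450) − (8/15)·(-19/30))/(58/25) = -803/522; b = (4·(-19/30) − (8/15)·(-6))/(58/25) = 25/87.

m = -1.54, b = 0.29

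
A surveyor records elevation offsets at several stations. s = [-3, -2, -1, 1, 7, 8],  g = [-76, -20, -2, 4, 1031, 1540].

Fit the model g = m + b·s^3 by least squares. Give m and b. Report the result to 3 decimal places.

MᵀM·[m, b]ᵀ = Mᵀg reads: 6·m + 820·b = 2477;  820·m + 380588·b = 1144331.
Eliminating b: 380588·(row 1) − 820·(row 2) gives 1611128·m = 380588·2477 − 820·1144331 = 4365056, so m = 545632/201391.
Then b = (1144331 − 820·(545632/201391))/380588 = 2417423/805564.

m = 2.709, b = 3.001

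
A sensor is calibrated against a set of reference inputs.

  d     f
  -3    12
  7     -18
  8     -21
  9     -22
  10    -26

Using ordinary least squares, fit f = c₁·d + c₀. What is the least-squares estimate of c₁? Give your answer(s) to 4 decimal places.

c₁ = -2.9152

The normal equations are: 303·c₁ + 31·c₀ = -788;  31·c₁ + 5·c₀ = -75.
(Σd·d = 303, Σd = 31, Σ1 = 5, Σd·f = -788, Σf = -75.)
Eliminating c₀: 5·(row 1) − 31·(row 2) gives 554·c₁ = 5·(-788) − 31·(-75) = -1615, so c₁ = -1615/554.
Then c₀ = ((-75) − 31·(-1615/554))/5 = 1703/554.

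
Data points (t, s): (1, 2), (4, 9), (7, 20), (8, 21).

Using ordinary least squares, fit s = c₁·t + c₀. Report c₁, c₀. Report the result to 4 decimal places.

c₁ = 2.8667, c₀ = -1.3333

Setting ∂/∂c₁ … = 0 gives: 130·c₁ + 20·c₀ = 346;  20·c₁ + 4·c₀ = 52.
(Σt·t = 130, Σt = 20, Σ1 = 4, Σt·s = 346, Σs = 52.)
Eliminating c₀: 4·(row 1) − 20·(row 2) gives 120·c₁ = 4·346 − 20·52 = 344, so c₁ = 43/15.
Then c₀ = (52 − 20·(43/15))/4 = -4/3.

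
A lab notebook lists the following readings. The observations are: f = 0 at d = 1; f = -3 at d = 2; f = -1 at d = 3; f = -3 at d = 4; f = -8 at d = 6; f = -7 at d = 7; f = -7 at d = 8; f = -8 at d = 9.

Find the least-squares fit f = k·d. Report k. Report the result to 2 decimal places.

k = -0.95

Forming MᵀM = [[260]] and Mᵀf = [-246]ᵀ gives MᵀM·[k]ᵀ = Mᵀf.
Hence k = -246 / 260 ≈ -0.946154.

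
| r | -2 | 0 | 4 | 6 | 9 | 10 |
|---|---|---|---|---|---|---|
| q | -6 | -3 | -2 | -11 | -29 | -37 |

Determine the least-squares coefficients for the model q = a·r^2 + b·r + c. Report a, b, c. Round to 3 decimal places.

a = -0.516, b = 1.600, c = -1.502

Entries of MᵀM: Σr^2·r^2 = 18129, Σr^2·r = 2001, Σr^2 = 237, Σr·r = 237, Σr = 27, Σ1 = 6.
Moment sums: Σr^2·q = -6501, Σr·q = -693, Σq = -88.
Row-reducing yields a = -3421/6636, b = 10615/6636, c = -1661/1106.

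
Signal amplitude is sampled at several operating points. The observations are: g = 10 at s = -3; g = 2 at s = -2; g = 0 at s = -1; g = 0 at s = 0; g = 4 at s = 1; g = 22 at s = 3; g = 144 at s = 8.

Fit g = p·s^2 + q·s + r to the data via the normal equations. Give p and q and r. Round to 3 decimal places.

Normal-equation sums: Σs^2·s^2 = 4276, Σs^2·s = 504, Σs^2 = 88, Σs·s = 88, Σs = 6, Σ1 = 7.
Right-hand side: Σs^2·g = 9516, Σs·g = 1188, Σg = 182.
Solving the 3×3 system (Gaussian elimination) gives p = 13703/6909, q = 25292/11515, r = -28198/34545.

p = 1.983, q = 2.196, r = -0.816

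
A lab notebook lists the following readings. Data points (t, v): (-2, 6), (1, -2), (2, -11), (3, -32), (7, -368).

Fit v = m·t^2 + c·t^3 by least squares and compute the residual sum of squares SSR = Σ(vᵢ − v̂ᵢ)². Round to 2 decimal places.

SSR = 0.91

Normal-equation sums: Σt^2·t^2 = 2515, Σt^2·t^3 = 17051, Σt^3·t^3 = 118507.
Moment sums: Σt^2·v = -18342, Σt^3·v = -127226.
Eliminating c: 118507·(row 1) − 17051·(row 2) gives 7308504·m = 118507·(-18342) − 17051·(-127226) = -4324868, so m = -63601/107478.
Then c = ((-127226) − 17051·(-63601/107478))/118507 = -1805987/1827126.
Residuals: 419864/913563, -383524/913563, -220937/304521, 195/14501, 3629/130509; SSR = 835729/913563.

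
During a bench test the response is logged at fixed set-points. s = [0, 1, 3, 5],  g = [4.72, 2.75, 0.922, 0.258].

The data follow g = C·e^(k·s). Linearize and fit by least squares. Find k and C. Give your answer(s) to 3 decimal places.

Let Y = ln g. Fitting Y = k·s + ln C by least squares:
Sums: Σs = 9.0000, Σ(s)² = 35.0000, Σln g = 1.1274, Σs·ln g = -6.0060.
Normal system: [[35.0000, 9.0000]; [9.0000, 4]]·[k, ln C]ᵀ = [-6.0060, 1.1274]ᵀ.
Slope k = (n·Σs·ln g − Σs·Σln g)/(n·Σ(s)² − (Σs)²) = (4·-6.0060 − 9.0000·1.1274)/59.0000 = -0.57916; ln C = (Σln g − k·Σs)/n = 1.58497, so C = exp(1.58497) = 4.87914.

k = -0.579, C = 4.879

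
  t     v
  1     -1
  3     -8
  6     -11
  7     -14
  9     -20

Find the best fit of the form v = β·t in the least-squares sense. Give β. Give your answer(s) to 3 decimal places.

β = -2.097

AᵀA·[β]ᵀ = Aᵀv reads: 176·β = -369.
Hence β = -369 / 176 ≈ -2.09659.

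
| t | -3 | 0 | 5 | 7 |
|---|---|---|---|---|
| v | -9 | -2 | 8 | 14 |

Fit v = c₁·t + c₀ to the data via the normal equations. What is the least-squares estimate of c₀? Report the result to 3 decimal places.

Entries of MᵀM: Σt·t = 83, Σt = 9, Σ1 = 4.
And Σt·v = 165, Σv = 11.
Δ = 83·4 − 9² = 251.
c₁ = (165·4 − 9·11)/251 = 561/251; c₀ = (83·11 − 9·165)/251 = -572/251.

c₀ = -2.279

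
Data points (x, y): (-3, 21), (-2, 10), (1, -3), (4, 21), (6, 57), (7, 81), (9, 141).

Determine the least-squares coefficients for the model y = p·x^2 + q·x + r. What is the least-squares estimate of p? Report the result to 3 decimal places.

p = 2.004

The normal equations are: 10612·p + 1318·q + 196·r = 18004;  1318·p + 196·q + 22·r = 2176;  196·p + 22·q + 7·r = 328.
Row-reducing yields p = 5568/2779, q = -818/397, r = -7692/2779.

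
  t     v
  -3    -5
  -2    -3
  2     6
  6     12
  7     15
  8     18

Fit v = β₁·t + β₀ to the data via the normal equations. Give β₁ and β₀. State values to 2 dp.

The normal equations are: 166·β₁ + 18·β₀ = 354;  18·β₁ + 6·β₀ = 43.
(Σt·t = 166, Σt = 18, Σ1 = 6, Σt·v = 354, Σv = 43.)
Determinant 166·6 − 18² = 672.
β₁ = (354·6 − 18·43)/672 = 225/112; β₀ = (166·43 − 18·354)/672 = 383/336.

β₁ = 2.01, β₀ = 1.14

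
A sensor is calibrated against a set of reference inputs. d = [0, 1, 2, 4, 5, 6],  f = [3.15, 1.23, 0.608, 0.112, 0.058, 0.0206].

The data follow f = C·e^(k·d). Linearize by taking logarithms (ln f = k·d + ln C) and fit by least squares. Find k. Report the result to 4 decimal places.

k = -0.8175

Linearized form: ln f = k·d + ln C. From the 6 transformed points,
AᵀA = [[82.0000, 18.0000]; [18.0000, 6]], rhs = [-47.0765, -8.0622]ᵀ  (here Σd = 18.0000, Σ(d)² = 82.0000, Σln f = -8.0622, Σd·ln f = -47.0765).
Slope k = (n·Σd·ln f − Σd·Σln f)/(n·Σ(d)² − (Σd)²) = (6·-47.0765 − 18.0000·-8.0622)/168.0000 = -0.81750; ln C = (Σln f − k·Σd)/n = 1.10879.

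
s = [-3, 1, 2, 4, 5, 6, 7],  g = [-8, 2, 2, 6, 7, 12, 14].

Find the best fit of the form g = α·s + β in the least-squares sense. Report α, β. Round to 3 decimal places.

From the data, Σs·s = 140, Σs = 22, Σ1 = 7.
And Σs·g = 259, Σg = 35.
So MᵀM·[α, β]ᵀ = Mᵀg: [[140, 22]; [22, 7]]·[α, β]ᵀ = [259, 35]ᵀ.
Eliminating β: 7·(row 1) − 22·(row 2) gives 496·α = 7·259 − 22·35 = 1043, so α = 1043/496.
Then β = (35 − 22·(1043/496))/7 = -399/248.

α = 2.103, β = -1.609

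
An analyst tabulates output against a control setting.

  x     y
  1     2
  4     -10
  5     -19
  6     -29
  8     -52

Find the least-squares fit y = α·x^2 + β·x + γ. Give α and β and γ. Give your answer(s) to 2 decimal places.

Forming MᵀM = [[6274, 918, 142]; [918, 142, 24]; [142, 24, 5]] and Mᵀy = [-5005, -723, -108]ᵀ gives MᵀM·[α, β, γ]ᵀ = Mᵀy.
Row-reducing yields α = -4457/5224, β = -567/5224, γ = 8231/2612.

α = -0.85, β = -0.11, γ = 3.15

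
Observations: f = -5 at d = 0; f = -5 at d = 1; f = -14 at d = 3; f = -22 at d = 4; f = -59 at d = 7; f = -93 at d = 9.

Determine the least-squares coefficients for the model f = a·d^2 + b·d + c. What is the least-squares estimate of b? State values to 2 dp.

From the data, Σd^2·d^2 = 9300, Σd^2·d = 1164, Σd^2 = 156, Σd·d = 156, Σd = 24, Σ1 = 6.
Moment sums: Σd^2·f = -10907, Σd·f = -1385, Σf = -198.
MᵀM·[a, b, c]ᵀ = Mᵀf becomes [[9300, 1164, 156]; [1164, 156, 24]; [156, 24, 6]]·[a, b, c]ᵀ = [-10907, -1385, -198]ᵀ.
Row-reducing yields a = -211/192, b = 7/960, c = -713/160.

b = 0.01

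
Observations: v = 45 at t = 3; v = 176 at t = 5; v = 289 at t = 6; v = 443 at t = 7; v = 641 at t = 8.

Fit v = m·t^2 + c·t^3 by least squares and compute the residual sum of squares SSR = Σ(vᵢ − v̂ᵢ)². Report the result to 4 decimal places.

SSR = 0.8232

Sums needed: Σt^2·t^2 = 8499, Σt^2·t^3 = 60719, Σt^3·t^3 = 442803.
For Mᵀv: Σt^2·v = 77940, Σt^3·v = 565780.
Δ = 8499·442803 − 60719² = 76585736.
m = (77940·442803 − 60719·565780)/76585736 = 19808750/9573217; c = (8499·565780 − 60719·77940)/76585736 = 9515670/9573217.
Residuals: -4407075/9573217, 208692/9573217, -1840007/9573217, 6431571/9573217, -3350943/9573217; SSR = 7880884/9573217.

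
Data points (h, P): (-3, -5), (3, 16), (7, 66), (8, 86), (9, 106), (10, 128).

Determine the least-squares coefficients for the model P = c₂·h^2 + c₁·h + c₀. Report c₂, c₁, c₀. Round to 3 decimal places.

c₂ = 0.983, c₁ = 3.314, c₀ = -3.712

Normal-equation sums: Σh^2·h^2 = 23220, Σh^2·h = 2584, Σh^2 = 312, Σh·h = 312, Σh = 34, Σ1 = 6.
Moment sums: Σh^2·P = 30223, Σh·P = 3447, ΣP = 397.
Row-reducing yields c₂ = 16607/16900, c₁ = 14002/4225, c₀ = -31363/8450.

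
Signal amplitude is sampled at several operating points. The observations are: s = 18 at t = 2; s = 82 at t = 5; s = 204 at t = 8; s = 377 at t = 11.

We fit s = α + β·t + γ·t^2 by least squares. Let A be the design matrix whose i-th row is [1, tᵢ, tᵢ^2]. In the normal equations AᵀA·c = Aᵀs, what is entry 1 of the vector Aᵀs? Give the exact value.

681

Entry 1 ↔ basis 1, so (Aᵀs)_{1} = Σᵢ sᵢ = (1)·(18) + (1)·(82) + (1)·(204) + (1)·(377) = 681.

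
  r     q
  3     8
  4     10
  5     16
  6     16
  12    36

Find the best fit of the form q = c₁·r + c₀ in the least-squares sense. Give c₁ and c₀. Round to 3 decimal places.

Compute the Gram sums: Σr·r = 230, Σr = 30, Σ1 = 5.
For Aᵀq: Σr·q = 672, Σq = 86.
Δ = 230·5 − 30² = 250.
c₁ = (672·5 − 30·86)/250 = 78/25; c₀ = (230·86 − 30·672)/250 = -38/25.

c₁ = 3.120, c₀ = -1.520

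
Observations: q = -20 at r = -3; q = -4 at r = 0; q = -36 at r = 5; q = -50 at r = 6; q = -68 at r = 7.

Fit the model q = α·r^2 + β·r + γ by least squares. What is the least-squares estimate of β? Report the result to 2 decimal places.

β = 0.92

Entries of AᵀA: Σr^2·r^2 = 4403, Σr^2·r = 657, Σr^2 = 119, Σr·r = 119, Σr = 15, Σ1 = 5.
For Aᵀq: Σr^2·q = -6212, Σr·q = -896, Σq = -178.
Row-reducing yields α = -46993/32799, β = 10021/10933, γ = -139400/32799.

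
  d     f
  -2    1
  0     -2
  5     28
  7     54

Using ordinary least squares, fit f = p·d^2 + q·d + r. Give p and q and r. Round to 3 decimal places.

p = 1.036, q = 0.737, r = -1.788

Compute the Gram sums: Σd^2·d^2 = 3042, Σd^2·d = 460, Σd^2 = 78, Σd·d = 78, Σd = 10, Σ1 = 4.
For Mᵀf: Σd^2·f = 3350, Σd·f = 516, Σf = 81.
MᵀM·[p, q, r]ᵀ = Mᵀf becomes [[3042, 460, 78]; [460, 78, 10]; [78, 10, 4]]·[p, q, r]ᵀ = [3350, 516, 81]ᵀ.
Inverting the 3×3 Gram matrix, [p, q, r]ᵀ = [29/28, 1093/1484, -379/212]ᵀ.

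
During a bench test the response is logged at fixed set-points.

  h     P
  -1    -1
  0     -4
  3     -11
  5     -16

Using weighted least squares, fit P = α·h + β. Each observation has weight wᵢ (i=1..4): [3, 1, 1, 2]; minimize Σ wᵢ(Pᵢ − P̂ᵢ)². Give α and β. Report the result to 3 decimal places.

Compute the Gram sums: Σwᵢ·h·h = 62, Σwᵢ·h = 10, Σwᵢ·1 = 7.
Moment sums: Σwᵢ·h·P = -190, Σwᵢ·P = -50.
Normal equations: [[62, 10]; [10, 7]]·[α, β]ᵀ = [-190, -50]ᵀ.
Eliminating β: 7·(row 1) − 10·(row 2) gives 334·α = 7·(-190) − 10·(-50) = -830, so α = -415/167.
Then β = ((-50) − 10·(-415/167))/7 = -600/167.

α = -2.485, β = -3.593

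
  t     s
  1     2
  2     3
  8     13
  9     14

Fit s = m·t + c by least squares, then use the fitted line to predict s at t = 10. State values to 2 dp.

Entries of MᵀM: Σt·t = 150, Σt = 20, Σ1 = 4.
For Mᵀs: Σt·s = 238, Σs = 32.
So MᵀM·[m, c]ᵀ = Mᵀs: [[150, 20]; [20, 4]]·[m, c]ᵀ = [238, 32]ᵀ.
det = 150·4 − 20² = 200.
m = (238·4 − 20·32)/200 = 39/25; c = (150·32 − 20·238)/200 = 1/5.
At t = 10: ŝ = (39/25)·(10) + (1/5)·(1) = 79/5.

ŝ = 15.80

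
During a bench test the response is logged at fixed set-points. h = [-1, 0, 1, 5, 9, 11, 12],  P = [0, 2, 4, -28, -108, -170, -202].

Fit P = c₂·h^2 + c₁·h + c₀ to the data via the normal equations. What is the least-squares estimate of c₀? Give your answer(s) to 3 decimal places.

The normal system AᵀA·[c₂, c₁, c₀]ᵀ = AᵀP is [[42565, 3913, 373]; [3913, 373, 37]; [373, 37, 7]]·[c₂, c₁, c₀]ᵀ = [-59102, -5402, -502]ᵀ.
Solving the 3×3 system (Gaussian elimination) gives c₂ = -39289/24948, c₁ = 130285/74844, c₀ = 112297/37422.

c₀ = 3.001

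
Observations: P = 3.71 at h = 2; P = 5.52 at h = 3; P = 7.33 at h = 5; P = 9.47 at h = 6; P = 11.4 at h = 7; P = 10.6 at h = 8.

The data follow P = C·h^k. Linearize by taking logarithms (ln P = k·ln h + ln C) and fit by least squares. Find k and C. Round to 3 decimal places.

Linearized form: ln P = k·ln h + ln C. From the 6 transformed points,
Σln h = 9.2183, Σ(ln h)² = 15.5987, Σln P = 12.0540, Σln h·ln P = 19.6645.
Normal system: [[15.5987, 9.2183]; [9.2183, 6]]·[k, ln C]ᵀ = [19.6645, 12.0540]ᵀ.
Δ = 15.5987·6 − (9.2183)² = 8.6152; k = (19.6645·6 − 9.2183·12.0540)/8.6152 = 0.79739, ln C = (15.5987·12.0540 − 9.2183·19.6645)/8.6152 = 0.78390, so C = exp(0.78390) = 2.18999.

k = 0.797, C = 2.190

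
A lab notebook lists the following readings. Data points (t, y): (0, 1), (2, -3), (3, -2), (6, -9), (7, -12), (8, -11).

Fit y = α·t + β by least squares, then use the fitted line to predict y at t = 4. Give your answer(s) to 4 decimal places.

The normal equations are: 162·α + 26·β = -238;  26·α + 6·β = -36.
Eliminating β: 6·(row 1) − 26·(row 2) gives 296·α = 6·(-238) − 26·(-36) = -492, so α = -123/74.
Then β = ((-36) − 26·(-123/74))/6 = 89/74.
At t = 4: ŷ = (-123/74)·(4) + (89/74)·(1) = -403/74.

ŷ = -5.4459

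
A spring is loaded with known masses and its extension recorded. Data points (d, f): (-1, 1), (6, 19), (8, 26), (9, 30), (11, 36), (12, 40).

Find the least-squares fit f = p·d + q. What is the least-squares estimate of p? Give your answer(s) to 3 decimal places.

p = 2.986

Compute the Gram sums: Σd·d = 447, Σd = 45, Σ1 = 6.
For Xᵀf: Σd·f = 1467, Σf = 152.
Δ = 447·6 − 45² = 657.
p = (1467·6 − 45·152)/657 = 218/73; q = (447·152 − 45·1467)/657 = 643/219.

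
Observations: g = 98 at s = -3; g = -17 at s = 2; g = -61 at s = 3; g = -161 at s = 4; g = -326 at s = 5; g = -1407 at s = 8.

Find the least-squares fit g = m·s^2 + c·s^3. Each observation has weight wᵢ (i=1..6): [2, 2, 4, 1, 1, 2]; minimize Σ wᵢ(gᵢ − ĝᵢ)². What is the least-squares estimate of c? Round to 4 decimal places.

c = -2.9966

Sums needed: Σwᵢ·s^2·s^2 = 9591, Σwᵢ·s^2·s^3 = 70235, Σwᵢ·s^3·s^3 = 548511.
And Σwᵢ·s^2·g = -191390, Σwᵢ·s^3·g = -1503974.
Normal equations: [[9591, 70235]; [70235, 548511]]·[m, c]ᵀ = [-191390, -1503974]ᵀ.
det = 9591·548511 − 70235² = 327813776.
m = ((-191390)·548511 − 70235·(-1503974))/327813776 = 40755850/20488361; c = (9591·(-1503974) − 70235·(-191390))/327813776 = -61396124/20488361.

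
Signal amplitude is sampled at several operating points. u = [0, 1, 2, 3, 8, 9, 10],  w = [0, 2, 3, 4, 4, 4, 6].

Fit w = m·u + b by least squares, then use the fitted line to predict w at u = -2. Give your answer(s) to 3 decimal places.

ŵ = 0.717

The normal equations are: 259·m + 33·b = 148;  33·m + 7·b = 23.
Eliminating b: 7·(row 1) − 33·(row 2) gives 724·m = 7·148 − 33·23 = 277, so m = 277/724.
Then b = (23 − 33·(277/724))/7 = 1073/724.
At u = -2: ŵ = (277/724)·(-2) + (1073/724)·(1) = 519/724.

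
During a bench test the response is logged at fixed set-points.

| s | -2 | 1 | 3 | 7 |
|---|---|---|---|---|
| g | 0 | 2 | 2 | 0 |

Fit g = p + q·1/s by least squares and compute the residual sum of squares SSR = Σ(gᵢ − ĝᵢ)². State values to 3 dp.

Entries of MᵀM: Σ1 = 4, Σ1/s = 41/42, Σ1/s·1/s = 2437/1764.
And Σg = 4, Σ1/s·g = 8/3.
Δ = 4·(2437/1764) − (41/42)² = 2689/588.
p = (4·(2437/1764) − (41/42)·(8/3))/(2689/588) = 5156/8067; q = (4·(8/3) − (41/42)·4)/(2689/588) = 3976/2689.
Residuals: 808/8067, -950/8067, 2334/2689, -6860/8067; SSR = 12104/8067.

SSR = 1.500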